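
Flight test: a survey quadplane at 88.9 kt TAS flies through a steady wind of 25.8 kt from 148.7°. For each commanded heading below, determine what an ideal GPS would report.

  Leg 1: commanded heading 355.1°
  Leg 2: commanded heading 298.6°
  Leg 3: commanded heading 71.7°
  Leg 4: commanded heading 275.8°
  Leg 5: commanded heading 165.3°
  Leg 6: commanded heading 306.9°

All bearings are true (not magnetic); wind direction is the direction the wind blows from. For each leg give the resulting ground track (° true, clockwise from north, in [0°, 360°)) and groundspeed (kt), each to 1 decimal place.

Leg 1: heading 355.1°; drift -5.8° → track 349.3°, groundspeed 112.6 kt
Leg 2: heading 298.6°; drift +6.6° → track 305.2°, groundspeed 112.0 kt
Leg 3: heading 71.7°; drift -16.8° → track 54.9°, groundspeed 86.8 kt
Leg 4: heading 275.8°; drift +11.1° → track 286.9°, groundspeed 106.5 kt
Leg 5: heading 165.3°; drift +6.6° → track 171.9°, groundspeed 64.6 kt
Leg 6: heading 306.9°; drift +4.9° → track 311.8°, groundspeed 113.3 kt

Leg 1: track=349.3°, groundspeed=112.6 kt
Leg 2: track=305.2°, groundspeed=112.0 kt
Leg 3: track=54.9°, groundspeed=86.8 kt
Leg 4: track=286.9°, groundspeed=106.5 kt
Leg 5: track=171.9°, groundspeed=64.6 kt
Leg 6: track=311.8°, groundspeed=113.3 kt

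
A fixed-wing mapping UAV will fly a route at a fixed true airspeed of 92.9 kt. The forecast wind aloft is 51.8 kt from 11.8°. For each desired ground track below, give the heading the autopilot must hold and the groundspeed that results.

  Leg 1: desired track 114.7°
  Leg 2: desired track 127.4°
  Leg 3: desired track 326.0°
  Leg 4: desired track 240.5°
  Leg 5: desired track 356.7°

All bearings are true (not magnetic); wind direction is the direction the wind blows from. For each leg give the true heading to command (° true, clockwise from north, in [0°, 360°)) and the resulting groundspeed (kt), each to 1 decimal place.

Leg 1: desired track 114.7°; wind correction -32.9° → command heading 81.8°, groundspeed 89.5 kt
Leg 2: desired track 127.4°; wind correction -30.2° → command heading 97.2°, groundspeed 102.7 kt
Leg 3: desired track 326.0°; wind correction +23.6° → command heading 349.6°, groundspeed 49.0 kt
Leg 4: desired track 240.5°; wind correction +24.8° → command heading 265.3°, groundspeed 118.5 kt
Leg 5: desired track 356.7°; wind correction +8.4° → command heading 5.1°, groundspeed 41.9 kt

Leg 1: heading=81.8°, groundspeed=89.5 kt
Leg 2: heading=97.2°, groundspeed=102.7 kt
Leg 3: heading=349.6°, groundspeed=49.0 kt
Leg 4: heading=265.3°, groundspeed=118.5 kt
Leg 5: heading=5.1°, groundspeed=41.9 kt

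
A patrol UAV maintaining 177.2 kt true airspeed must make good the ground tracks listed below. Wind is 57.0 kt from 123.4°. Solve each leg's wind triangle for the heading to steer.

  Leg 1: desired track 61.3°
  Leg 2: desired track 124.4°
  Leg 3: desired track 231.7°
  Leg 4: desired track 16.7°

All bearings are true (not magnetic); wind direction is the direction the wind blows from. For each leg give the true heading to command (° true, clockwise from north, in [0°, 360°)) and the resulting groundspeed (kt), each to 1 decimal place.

Leg 1: desired track 61.3°; wind correction +16.5° → command heading 77.8°, groundspeed 143.2 kt
Leg 2: desired track 124.4°; wind correction -0.3° → command heading 124.1°, groundspeed 120.2 kt
Leg 3: desired track 231.7°; wind correction -17.8° → command heading 213.9°, groundspeed 186.6 kt
Leg 4: desired track 16.7°; wind correction +17.9° → command heading 34.6°, groundspeed 185.0 kt

Leg 1: heading=77.8°, groundspeed=143.2 kt
Leg 2: heading=124.1°, groundspeed=120.2 kt
Leg 3: heading=213.9°, groundspeed=186.6 kt
Leg 4: heading=34.6°, groundspeed=185.0 kt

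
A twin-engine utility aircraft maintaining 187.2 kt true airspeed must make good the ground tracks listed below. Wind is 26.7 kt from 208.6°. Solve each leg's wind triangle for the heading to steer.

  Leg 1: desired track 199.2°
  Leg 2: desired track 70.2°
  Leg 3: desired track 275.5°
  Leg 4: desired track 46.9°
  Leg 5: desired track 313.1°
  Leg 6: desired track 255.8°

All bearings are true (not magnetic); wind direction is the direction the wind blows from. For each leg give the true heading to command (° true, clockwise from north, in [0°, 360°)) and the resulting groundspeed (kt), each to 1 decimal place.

Leg 1: desired track 199.2°; wind correction +1.3° → command heading 200.5°, groundspeed 160.8 kt
Leg 2: desired track 70.2°; wind correction +5.4° → command heading 75.6°, groundspeed 206.3 kt
Leg 3: desired track 275.5°; wind correction -7.5° → command heading 268.0°, groundspeed 175.1 kt
Leg 4: desired track 46.9°; wind correction +2.6° → command heading 49.5°, groundspeed 212.4 kt
Leg 5: desired track 313.1°; wind correction -7.9° → command heading 305.2°, groundspeed 192.1 kt
Leg 6: desired track 255.8°; wind correction -6.0° → command heading 249.8°, groundspeed 168.0 kt

Leg 1: heading=200.5°, groundspeed=160.8 kt
Leg 2: heading=75.6°, groundspeed=206.3 kt
Leg 3: heading=268.0°, groundspeed=175.1 kt
Leg 4: heading=49.5°, groundspeed=212.4 kt
Leg 5: heading=305.2°, groundspeed=192.1 kt
Leg 6: heading=249.8°, groundspeed=168.0 kt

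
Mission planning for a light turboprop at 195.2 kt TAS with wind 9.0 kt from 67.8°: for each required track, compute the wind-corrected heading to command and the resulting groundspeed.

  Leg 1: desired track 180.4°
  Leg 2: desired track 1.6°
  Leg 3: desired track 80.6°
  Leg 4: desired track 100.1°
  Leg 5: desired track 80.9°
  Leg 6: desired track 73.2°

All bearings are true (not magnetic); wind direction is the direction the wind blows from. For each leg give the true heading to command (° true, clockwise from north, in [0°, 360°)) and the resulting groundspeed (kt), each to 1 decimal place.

Leg 1: heading=178.0°, groundspeed=198.5 kt
Leg 2: heading=4.0°, groundspeed=191.4 kt
Leg 3: heading=80.0°, groundspeed=186.4 kt
Leg 4: heading=98.7°, groundspeed=187.5 kt
Leg 5: heading=80.3°, groundspeed=186.4 kt
Leg 6: heading=73.0°, groundspeed=186.2 kt

Leg 1: desired track 180.4°; wind correction -2.4° → command heading 178.0°, groundspeed 198.5 kt
Leg 2: desired track 1.6°; wind correction +2.4° → command heading 4.0°, groundspeed 191.4 kt
Leg 3: desired track 80.6°; wind correction -0.6° → command heading 80.0°, groundspeed 186.4 kt
Leg 4: desired track 100.1°; wind correction -1.4° → command heading 98.7°, groundspeed 187.5 kt
Leg 5: desired track 80.9°; wind correction -0.6° → command heading 80.3°, groundspeed 186.4 kt
Leg 6: desired track 73.2°; wind correction -0.2° → command heading 73.0°, groundspeed 186.2 kt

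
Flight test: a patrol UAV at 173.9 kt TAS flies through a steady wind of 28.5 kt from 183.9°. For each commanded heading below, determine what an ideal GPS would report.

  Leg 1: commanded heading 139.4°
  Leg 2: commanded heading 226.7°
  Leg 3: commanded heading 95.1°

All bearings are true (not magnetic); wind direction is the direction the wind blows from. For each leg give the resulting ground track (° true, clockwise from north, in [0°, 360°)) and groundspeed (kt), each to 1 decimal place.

Leg 1: track=132.0°, groundspeed=154.9 kt
Leg 2: track=233.9°, groundspeed=154.2 kt
Leg 3: track=85.8°, groundspeed=175.6 kt

Leg 1: heading 139.4°; drift -7.4° → track 132.0°, groundspeed 154.9 kt
Leg 2: heading 226.7°; drift +7.2° → track 233.9°, groundspeed 154.2 kt
Leg 3: heading 95.1°; drift -9.3° → track 85.8°, groundspeed 175.6 kt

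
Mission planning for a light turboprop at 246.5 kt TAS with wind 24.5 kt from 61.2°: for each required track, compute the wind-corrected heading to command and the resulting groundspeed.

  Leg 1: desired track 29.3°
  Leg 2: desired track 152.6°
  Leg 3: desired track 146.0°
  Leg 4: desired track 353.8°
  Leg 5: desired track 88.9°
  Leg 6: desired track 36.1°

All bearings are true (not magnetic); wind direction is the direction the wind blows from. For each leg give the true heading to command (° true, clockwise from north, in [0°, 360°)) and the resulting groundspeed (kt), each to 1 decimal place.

Leg 1: heading=32.3°, groundspeed=225.4 kt
Leg 2: heading=146.9°, groundspeed=245.9 kt
Leg 3: heading=140.3°, groundspeed=243.1 kt
Leg 4: heading=359.1°, groundspeed=236.0 kt
Leg 5: heading=86.3°, groundspeed=224.5 kt
Leg 6: heading=38.5°, groundspeed=224.1 kt

Leg 1: desired track 29.3°; wind correction +3.0° → command heading 32.3°, groundspeed 225.4 kt
Leg 2: desired track 152.6°; wind correction -5.7° → command heading 146.9°, groundspeed 245.9 kt
Leg 3: desired track 146.0°; wind correction -5.7° → command heading 140.3°, groundspeed 243.1 kt
Leg 4: desired track 353.8°; wind correction +5.3° → command heading 359.1°, groundspeed 236.0 kt
Leg 5: desired track 88.9°; wind correction -2.6° → command heading 86.3°, groundspeed 224.5 kt
Leg 6: desired track 36.1°; wind correction +2.4° → command heading 38.5°, groundspeed 224.1 kt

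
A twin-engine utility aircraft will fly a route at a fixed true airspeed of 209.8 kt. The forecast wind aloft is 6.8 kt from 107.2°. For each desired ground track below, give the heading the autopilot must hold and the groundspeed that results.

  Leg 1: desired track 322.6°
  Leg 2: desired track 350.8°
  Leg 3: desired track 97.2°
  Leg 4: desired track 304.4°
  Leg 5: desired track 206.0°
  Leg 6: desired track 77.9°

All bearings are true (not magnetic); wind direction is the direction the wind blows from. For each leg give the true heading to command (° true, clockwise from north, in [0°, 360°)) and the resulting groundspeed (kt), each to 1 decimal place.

Leg 1: desired track 322.6°; wind correction +1.1° → command heading 323.7°, groundspeed 215.3 kt
Leg 2: desired track 350.8°; wind correction +1.7° → command heading 352.5°, groundspeed 212.7 kt
Leg 3: desired track 97.2°; wind correction +0.3° → command heading 97.5°, groundspeed 203.1 kt
Leg 4: desired track 304.4°; wind correction +0.5° → command heading 304.9°, groundspeed 216.3 kt
Leg 5: desired track 206.0°; wind correction -1.8° → command heading 204.2°, groundspeed 210.7 kt
Leg 6: desired track 77.9°; wind correction +0.9° → command heading 78.8°, groundspeed 203.8 kt

Leg 1: heading=323.7°, groundspeed=215.3 kt
Leg 2: heading=352.5°, groundspeed=212.7 kt
Leg 3: heading=97.5°, groundspeed=203.1 kt
Leg 4: heading=304.9°, groundspeed=216.3 kt
Leg 5: heading=204.2°, groundspeed=210.7 kt
Leg 6: heading=78.8°, groundspeed=203.8 kt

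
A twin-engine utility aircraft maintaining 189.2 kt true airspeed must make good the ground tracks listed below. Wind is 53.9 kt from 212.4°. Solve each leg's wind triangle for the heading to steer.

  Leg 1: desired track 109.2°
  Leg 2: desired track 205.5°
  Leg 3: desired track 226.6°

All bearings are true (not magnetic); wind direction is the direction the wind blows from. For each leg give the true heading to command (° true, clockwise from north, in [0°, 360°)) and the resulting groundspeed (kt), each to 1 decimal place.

Leg 1: desired track 109.2°; wind correction +16.1° → command heading 125.3°, groundspeed 194.1 kt
Leg 2: desired track 205.5°; wind correction +2.0° → command heading 207.5°, groundspeed 135.6 kt
Leg 3: desired track 226.6°; wind correction -4.0° → command heading 222.6°, groundspeed 136.5 kt

Leg 1: heading=125.3°, groundspeed=194.1 kt
Leg 2: heading=207.5°, groundspeed=135.6 kt
Leg 3: heading=222.6°, groundspeed=136.5 kt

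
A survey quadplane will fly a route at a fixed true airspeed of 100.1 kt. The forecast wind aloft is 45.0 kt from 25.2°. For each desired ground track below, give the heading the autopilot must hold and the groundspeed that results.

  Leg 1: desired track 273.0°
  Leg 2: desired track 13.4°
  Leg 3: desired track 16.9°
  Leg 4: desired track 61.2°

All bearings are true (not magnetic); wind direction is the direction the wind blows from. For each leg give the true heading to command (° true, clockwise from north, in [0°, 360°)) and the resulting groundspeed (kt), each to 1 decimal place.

Leg 1: heading=297.6°, groundspeed=108.0 kt
Leg 2: heading=18.7°, groundspeed=55.6 kt
Leg 3: heading=20.6°, groundspeed=55.4 kt
Leg 4: heading=45.9°, groundspeed=60.1 kt

Leg 1: desired track 273.0°; wind correction +24.6° → command heading 297.6°, groundspeed 108.0 kt
Leg 2: desired track 13.4°; wind correction +5.3° → command heading 18.7°, groundspeed 55.6 kt
Leg 3: desired track 16.9°; wind correction +3.7° → command heading 20.6°, groundspeed 55.4 kt
Leg 4: desired track 61.2°; wind correction -15.3° → command heading 45.9°, groundspeed 60.1 kt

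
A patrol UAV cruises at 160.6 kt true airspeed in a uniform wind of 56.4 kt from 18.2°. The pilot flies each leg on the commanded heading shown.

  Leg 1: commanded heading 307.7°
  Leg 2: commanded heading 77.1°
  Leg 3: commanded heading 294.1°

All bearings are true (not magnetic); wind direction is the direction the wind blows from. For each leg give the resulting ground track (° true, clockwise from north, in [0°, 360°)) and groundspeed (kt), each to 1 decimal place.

Leg 1: heading 307.7°; drift -20.6° → track 287.1°, groundspeed 151.4 kt
Leg 2: heading 77.1°; drift +20.2° → track 97.3°, groundspeed 140.1 kt
Leg 3: heading 294.1°; drift -19.9° → track 274.2°, groundspeed 164.7 kt

Leg 1: track=287.1°, groundspeed=151.4 kt
Leg 2: track=97.3°, groundspeed=140.1 kt
Leg 3: track=274.2°, groundspeed=164.7 kt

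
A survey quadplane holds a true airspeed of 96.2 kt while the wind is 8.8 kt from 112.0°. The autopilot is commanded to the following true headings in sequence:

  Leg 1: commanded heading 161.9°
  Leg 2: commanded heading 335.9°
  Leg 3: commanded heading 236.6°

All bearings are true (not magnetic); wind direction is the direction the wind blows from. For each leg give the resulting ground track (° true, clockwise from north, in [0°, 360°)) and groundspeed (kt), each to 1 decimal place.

Leg 1: heading 161.9°; drift +4.3° → track 166.2°, groundspeed 90.8 kt
Leg 2: heading 335.9°; drift -3.4° → track 332.5°, groundspeed 102.7 kt
Leg 3: heading 236.6°; drift +4.1° → track 240.7°, groundspeed 101.5 kt

Leg 1: track=166.2°, groundspeed=90.8 kt
Leg 2: track=332.5°, groundspeed=102.7 kt
Leg 3: track=240.7°, groundspeed=101.5 kt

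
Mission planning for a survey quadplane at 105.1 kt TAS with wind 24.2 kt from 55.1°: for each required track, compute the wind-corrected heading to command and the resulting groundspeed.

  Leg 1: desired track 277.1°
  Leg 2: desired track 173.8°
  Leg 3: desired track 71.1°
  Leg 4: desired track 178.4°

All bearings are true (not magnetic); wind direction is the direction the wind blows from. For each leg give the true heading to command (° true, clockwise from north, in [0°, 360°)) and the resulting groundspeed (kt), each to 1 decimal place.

Leg 1: desired track 277.1°; wind correction +8.9° → command heading 286.0°, groundspeed 121.8 kt
Leg 2: desired track 173.8°; wind correction -11.7° → command heading 162.1°, groundspeed 114.6 kt
Leg 3: desired track 71.1°; wind correction -3.6° → command heading 67.5°, groundspeed 81.6 kt
Leg 4: desired track 178.4°; wind correction -11.1° → command heading 167.3°, groundspeed 116.4 kt

Leg 1: heading=286.0°, groundspeed=121.8 kt
Leg 2: heading=162.1°, groundspeed=114.6 kt
Leg 3: heading=67.5°, groundspeed=81.6 kt
Leg 4: heading=167.3°, groundspeed=116.4 kt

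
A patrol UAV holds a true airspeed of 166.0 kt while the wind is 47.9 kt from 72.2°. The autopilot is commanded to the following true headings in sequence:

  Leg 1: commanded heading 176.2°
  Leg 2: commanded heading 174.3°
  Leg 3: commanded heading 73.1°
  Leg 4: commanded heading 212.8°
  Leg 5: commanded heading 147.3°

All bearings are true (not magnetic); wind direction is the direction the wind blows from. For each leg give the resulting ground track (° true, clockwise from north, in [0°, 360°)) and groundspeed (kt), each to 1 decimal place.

Leg 1: heading 176.2°; drift +14.7° → track 190.9°, groundspeed 183.6 kt
Leg 2: heading 174.3°; drift +14.9° → track 189.2°, groundspeed 182.2 kt
Leg 3: heading 73.1°; drift +0.4° → track 73.5°, groundspeed 118.1 kt
Leg 4: heading 212.8°; drift +8.5° → track 221.3°, groundspeed 205.3 kt
Leg 5: heading 147.3°; drift +16.8° → track 164.1°, groundspeed 160.5 kt

Leg 1: track=190.9°, groundspeed=183.6 kt
Leg 2: track=189.2°, groundspeed=182.2 kt
Leg 3: track=73.5°, groundspeed=118.1 kt
Leg 4: track=221.3°, groundspeed=205.3 kt
Leg 5: track=164.1°, groundspeed=160.5 kt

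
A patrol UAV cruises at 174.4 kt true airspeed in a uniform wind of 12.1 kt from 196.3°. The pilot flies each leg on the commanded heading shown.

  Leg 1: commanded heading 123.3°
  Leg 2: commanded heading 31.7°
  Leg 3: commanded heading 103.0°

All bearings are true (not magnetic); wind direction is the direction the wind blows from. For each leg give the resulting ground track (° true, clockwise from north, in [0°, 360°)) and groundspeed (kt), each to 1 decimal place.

Leg 1: heading 123.3°; drift -3.9° → track 119.4°, groundspeed 171.3 kt
Leg 2: heading 31.7°; drift -1.0° → track 30.7°, groundspeed 186.1 kt
Leg 3: heading 103.0°; drift -3.9° → track 99.1°, groundspeed 175.5 kt

Leg 1: track=119.4°, groundspeed=171.3 kt
Leg 2: track=30.7°, groundspeed=186.1 kt
Leg 3: track=99.1°, groundspeed=175.5 kt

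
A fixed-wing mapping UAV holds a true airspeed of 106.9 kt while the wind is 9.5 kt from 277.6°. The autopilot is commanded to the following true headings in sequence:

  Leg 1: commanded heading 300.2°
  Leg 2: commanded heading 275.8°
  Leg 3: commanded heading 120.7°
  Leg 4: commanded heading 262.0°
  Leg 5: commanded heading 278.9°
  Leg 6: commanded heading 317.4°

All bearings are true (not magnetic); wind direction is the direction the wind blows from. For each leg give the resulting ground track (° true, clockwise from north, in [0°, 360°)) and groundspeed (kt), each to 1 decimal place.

Leg 1: track=302.3°, groundspeed=98.2 kt
Leg 2: track=275.6°, groundspeed=97.4 kt
Leg 3: track=118.9°, groundspeed=115.7 kt
Leg 4: track=260.5°, groundspeed=97.8 kt
Leg 5: track=279.0°, groundspeed=97.4 kt
Leg 6: track=320.9°, groundspeed=99.8 kt

Leg 1: heading 300.2°; drift +2.1° → track 302.3°, groundspeed 98.2 kt
Leg 2: heading 275.8°; drift -0.2° → track 275.6°, groundspeed 97.4 kt
Leg 3: heading 120.7°; drift -1.8° → track 118.9°, groundspeed 115.7 kt
Leg 4: heading 262.0°; drift -1.5° → track 260.5°, groundspeed 97.8 kt
Leg 5: heading 278.9°; drift +0.1° → track 279.0°, groundspeed 97.4 kt
Leg 6: heading 317.4°; drift +3.5° → track 320.9°, groundspeed 99.8 kt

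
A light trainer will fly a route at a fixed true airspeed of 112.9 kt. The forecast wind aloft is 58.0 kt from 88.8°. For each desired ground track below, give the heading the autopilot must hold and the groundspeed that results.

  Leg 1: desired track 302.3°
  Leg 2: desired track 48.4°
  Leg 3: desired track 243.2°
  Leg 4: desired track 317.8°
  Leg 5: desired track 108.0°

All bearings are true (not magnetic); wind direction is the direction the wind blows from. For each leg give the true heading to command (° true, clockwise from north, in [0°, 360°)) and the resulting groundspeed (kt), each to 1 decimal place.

Leg 1: desired track 302.3°; wind correction +16.5° → command heading 318.8°, groundspeed 156.6 kt
Leg 2: desired track 48.4°; wind correction +19.4° → command heading 67.8°, groundspeed 62.3 kt
Leg 3: desired track 243.2°; wind correction -12.8° → command heading 230.4°, groundspeed 162.4 kt
Leg 4: desired track 317.8°; wind correction +22.8° → command heading 340.6°, groundspeed 142.1 kt
Leg 5: desired track 108.0°; wind correction -9.7° → command heading 98.3°, groundspeed 56.5 kt

Leg 1: heading=318.8°, groundspeed=156.6 kt
Leg 2: heading=67.8°, groundspeed=62.3 kt
Leg 3: heading=230.4°, groundspeed=162.4 kt
Leg 4: heading=340.6°, groundspeed=142.1 kt
Leg 5: heading=98.3°, groundspeed=56.5 kt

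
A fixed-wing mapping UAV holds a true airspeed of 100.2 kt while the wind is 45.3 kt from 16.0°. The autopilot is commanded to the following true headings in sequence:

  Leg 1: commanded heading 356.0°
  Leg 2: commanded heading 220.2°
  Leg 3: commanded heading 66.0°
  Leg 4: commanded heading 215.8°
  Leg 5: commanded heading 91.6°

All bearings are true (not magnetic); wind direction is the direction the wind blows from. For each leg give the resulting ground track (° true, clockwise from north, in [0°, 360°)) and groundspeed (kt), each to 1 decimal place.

Leg 1: heading 356.0°; drift -15.0° → track 341.0°, groundspeed 59.7 kt
Leg 2: heading 220.2°; drift -7.5° → track 212.7°, groundspeed 142.7 kt
Leg 3: heading 66.0°; drift +26.0° → track 92.0°, groundspeed 79.1 kt
Leg 4: heading 215.8°; drift -6.1° → track 209.7°, groundspeed 143.6 kt
Leg 5: heading 91.6°; drift +26.3° → track 117.9°, groundspeed 99.2 kt

Leg 1: track=341.0°, groundspeed=59.7 kt
Leg 2: track=212.7°, groundspeed=142.7 kt
Leg 3: track=92.0°, groundspeed=79.1 kt
Leg 4: track=209.7°, groundspeed=143.6 kt
Leg 5: track=117.9°, groundspeed=99.2 kt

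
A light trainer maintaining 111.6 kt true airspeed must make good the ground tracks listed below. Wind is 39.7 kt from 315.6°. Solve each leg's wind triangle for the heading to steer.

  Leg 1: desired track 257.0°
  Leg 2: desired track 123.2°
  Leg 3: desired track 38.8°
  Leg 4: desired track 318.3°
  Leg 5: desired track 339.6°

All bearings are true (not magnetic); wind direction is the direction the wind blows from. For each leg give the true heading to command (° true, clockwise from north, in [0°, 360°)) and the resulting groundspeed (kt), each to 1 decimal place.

Leg 1: desired track 257.0°; wind correction +17.7° → command heading 274.7°, groundspeed 85.6 kt
Leg 2: desired track 123.2°; wind correction -4.4° → command heading 118.8°, groundspeed 150.0 kt
Leg 3: desired track 38.8°; wind correction -20.7° → command heading 18.1°, groundspeed 99.7 kt
Leg 4: desired track 318.3°; wind correction -1.0° → command heading 317.3°, groundspeed 71.9 kt
Leg 5: desired track 339.6°; wind correction -8.3° → command heading 331.3°, groundspeed 74.2 kt

Leg 1: heading=274.7°, groundspeed=85.6 kt
Leg 2: heading=118.8°, groundspeed=150.0 kt
Leg 3: heading=18.1°, groundspeed=99.7 kt
Leg 4: heading=317.3°, groundspeed=71.9 kt
Leg 5: heading=331.3°, groundspeed=74.2 kt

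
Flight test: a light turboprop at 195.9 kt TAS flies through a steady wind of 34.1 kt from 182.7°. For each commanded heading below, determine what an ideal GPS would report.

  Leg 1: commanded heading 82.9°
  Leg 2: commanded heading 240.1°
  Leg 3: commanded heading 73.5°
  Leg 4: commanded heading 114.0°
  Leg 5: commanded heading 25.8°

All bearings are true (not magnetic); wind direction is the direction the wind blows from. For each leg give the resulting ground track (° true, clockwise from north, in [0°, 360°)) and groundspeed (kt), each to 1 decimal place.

Leg 1: track=73.4°, groundspeed=204.5 kt
Leg 2: track=249.3°, groundspeed=179.8 kt
Leg 3: track=64.7°, groundspeed=209.6 kt
Leg 4: track=104.2°, groundspeed=186.2 kt
Leg 5: track=22.4°, groundspeed=227.7 kt

Leg 1: heading 82.9°; drift -9.5° → track 73.4°, groundspeed 204.5 kt
Leg 2: heading 240.1°; drift +9.2° → track 249.3°, groundspeed 179.8 kt
Leg 3: heading 73.5°; drift -8.8° → track 64.7°, groundspeed 209.6 kt
Leg 4: heading 114.0°; drift -9.8° → track 104.2°, groundspeed 186.2 kt
Leg 5: heading 25.8°; drift -3.4° → track 22.4°, groundspeed 227.7 kt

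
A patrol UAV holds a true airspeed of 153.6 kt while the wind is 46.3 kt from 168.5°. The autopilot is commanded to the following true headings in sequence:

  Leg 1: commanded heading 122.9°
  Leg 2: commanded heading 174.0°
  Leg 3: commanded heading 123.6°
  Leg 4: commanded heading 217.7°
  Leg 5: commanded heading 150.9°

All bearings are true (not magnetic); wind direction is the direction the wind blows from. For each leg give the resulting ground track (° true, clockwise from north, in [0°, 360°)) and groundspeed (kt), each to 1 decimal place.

Leg 1: heading 122.9°; drift -15.3° → track 107.6°, groundspeed 125.6 kt
Leg 2: heading 174.0°; drift +2.4° → track 176.4°, groundspeed 107.6 kt
Leg 3: heading 123.6°; drift -15.1° → track 108.5°, groundspeed 125.1 kt
Leg 4: heading 217.7°; drift +15.9° → track 233.6°, groundspeed 128.2 kt
Leg 5: heading 150.9°; drift -7.3° → track 143.6°, groundspeed 110.4 kt

Leg 1: track=107.6°, groundspeed=125.6 kt
Leg 2: track=176.4°, groundspeed=107.6 kt
Leg 3: track=108.5°, groundspeed=125.1 kt
Leg 4: track=233.6°, groundspeed=128.2 kt
Leg 5: track=143.6°, groundspeed=110.4 kt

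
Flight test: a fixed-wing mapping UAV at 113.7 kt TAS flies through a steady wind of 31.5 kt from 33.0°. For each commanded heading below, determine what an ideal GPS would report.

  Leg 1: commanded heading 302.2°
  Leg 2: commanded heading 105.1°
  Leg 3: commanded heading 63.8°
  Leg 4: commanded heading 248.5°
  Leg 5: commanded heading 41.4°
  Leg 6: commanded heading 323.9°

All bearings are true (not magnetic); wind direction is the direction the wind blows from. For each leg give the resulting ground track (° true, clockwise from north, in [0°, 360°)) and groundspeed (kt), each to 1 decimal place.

Leg 1: track=286.8°, groundspeed=118.4 kt
Leg 2: track=121.2°, groundspeed=108.3 kt
Leg 3: track=74.3°, groundspeed=88.1 kt
Leg 4: track=241.0°, groundspeed=140.5 kt
Leg 5: track=44.6°, groundspeed=82.7 kt
Leg 6: track=307.9°, groundspeed=106.6 kt

Leg 1: heading 302.2°; drift -15.4° → track 286.8°, groundspeed 118.4 kt
Leg 2: heading 105.1°; drift +16.1° → track 121.2°, groundspeed 108.3 kt
Leg 3: heading 63.8°; drift +10.5° → track 74.3°, groundspeed 88.1 kt
Leg 4: heading 248.5°; drift -7.5° → track 241.0°, groundspeed 140.5 kt
Leg 5: heading 41.4°; drift +3.2° → track 44.6°, groundspeed 82.7 kt
Leg 6: heading 323.9°; drift -16.0° → track 307.9°, groundspeed 106.6 kt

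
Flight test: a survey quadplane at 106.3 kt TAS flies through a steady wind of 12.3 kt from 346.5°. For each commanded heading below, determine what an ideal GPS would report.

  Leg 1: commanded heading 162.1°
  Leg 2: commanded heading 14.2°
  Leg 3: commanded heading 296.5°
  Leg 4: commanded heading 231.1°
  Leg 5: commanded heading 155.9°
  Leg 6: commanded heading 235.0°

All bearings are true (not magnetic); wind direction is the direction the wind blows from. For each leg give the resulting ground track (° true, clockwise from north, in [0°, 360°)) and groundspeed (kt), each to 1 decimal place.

Leg 1: track=162.6°, groundspeed=118.6 kt
Leg 2: track=17.6°, groundspeed=95.6 kt
Leg 3: track=291.0°, groundspeed=98.8 kt
Leg 4: track=225.4°, groundspeed=112.1 kt
Leg 5: track=157.0°, groundspeed=118.4 kt
Leg 6: track=229.1°, groundspeed=111.4 kt

Leg 1: heading 162.1°; drift +0.5° → track 162.6°, groundspeed 118.6 kt
Leg 2: heading 14.2°; drift +3.4° → track 17.6°, groundspeed 95.6 kt
Leg 3: heading 296.5°; drift -5.5° → track 291.0°, groundspeed 98.8 kt
Leg 4: heading 231.1°; drift -5.7° → track 225.4°, groundspeed 112.1 kt
Leg 5: heading 155.9°; drift +1.1° → track 157.0°, groundspeed 118.4 kt
Leg 6: heading 235.0°; drift -5.9° → track 229.1°, groundspeed 111.4 kt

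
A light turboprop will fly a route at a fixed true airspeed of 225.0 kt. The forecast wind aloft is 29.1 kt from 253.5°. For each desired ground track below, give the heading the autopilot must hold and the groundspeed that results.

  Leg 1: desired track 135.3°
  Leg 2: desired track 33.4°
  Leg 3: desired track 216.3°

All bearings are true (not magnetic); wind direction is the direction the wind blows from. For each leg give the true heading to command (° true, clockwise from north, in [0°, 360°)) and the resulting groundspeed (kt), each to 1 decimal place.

Leg 1: heading=141.8°, groundspeed=237.3 kt
Leg 2: heading=28.6°, groundspeed=246.5 kt
Leg 3: heading=220.8°, groundspeed=201.1 kt

Leg 1: desired track 135.3°; wind correction +6.5° → command heading 141.8°, groundspeed 237.3 kt
Leg 2: desired track 33.4°; wind correction -4.8° → command heading 28.6°, groundspeed 246.5 kt
Leg 3: desired track 216.3°; wind correction +4.5° → command heading 220.8°, groundspeed 201.1 kt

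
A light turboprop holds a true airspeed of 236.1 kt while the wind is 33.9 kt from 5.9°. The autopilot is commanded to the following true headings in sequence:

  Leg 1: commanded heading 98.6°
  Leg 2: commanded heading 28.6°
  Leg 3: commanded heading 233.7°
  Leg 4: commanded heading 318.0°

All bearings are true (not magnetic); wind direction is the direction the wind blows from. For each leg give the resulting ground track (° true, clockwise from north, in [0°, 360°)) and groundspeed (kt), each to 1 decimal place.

Leg 1: heading 98.6°; drift +8.1° → track 106.7°, groundspeed 240.1 kt
Leg 2: heading 28.6°; drift +3.7° → track 32.3°, groundspeed 205.2 kt
Leg 3: heading 233.7°; drift -5.5° → track 228.2°, groundspeed 260.1 kt
Leg 4: heading 318.0°; drift -6.7° → track 311.3°, groundspeed 214.8 kt

Leg 1: track=106.7°, groundspeed=240.1 kt
Leg 2: track=32.3°, groundspeed=205.2 kt
Leg 3: track=228.2°, groundspeed=260.1 kt
Leg 4: track=311.3°, groundspeed=214.8 kt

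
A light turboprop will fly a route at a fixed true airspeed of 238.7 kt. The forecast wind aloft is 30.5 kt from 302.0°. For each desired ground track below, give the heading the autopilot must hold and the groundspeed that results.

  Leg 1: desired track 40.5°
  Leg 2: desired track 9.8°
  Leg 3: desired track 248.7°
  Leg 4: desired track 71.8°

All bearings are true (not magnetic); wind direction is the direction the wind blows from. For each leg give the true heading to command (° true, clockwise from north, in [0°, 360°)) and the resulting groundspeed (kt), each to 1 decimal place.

Leg 1: heading=33.2°, groundspeed=241.3 kt
Leg 2: heading=3.0°, groundspeed=225.5 kt
Leg 3: heading=254.6°, groundspeed=219.2 kt
Leg 4: heading=66.2°, groundspeed=257.1 kt

Leg 1: desired track 40.5°; wind correction -7.3° → command heading 33.2°, groundspeed 241.3 kt
Leg 2: desired track 9.8°; wind correction -6.8° → command heading 3.0°, groundspeed 225.5 kt
Leg 3: desired track 248.7°; wind correction +5.9° → command heading 254.6°, groundspeed 219.2 kt
Leg 4: desired track 71.8°; wind correction -5.6° → command heading 66.2°, groundspeed 257.1 kt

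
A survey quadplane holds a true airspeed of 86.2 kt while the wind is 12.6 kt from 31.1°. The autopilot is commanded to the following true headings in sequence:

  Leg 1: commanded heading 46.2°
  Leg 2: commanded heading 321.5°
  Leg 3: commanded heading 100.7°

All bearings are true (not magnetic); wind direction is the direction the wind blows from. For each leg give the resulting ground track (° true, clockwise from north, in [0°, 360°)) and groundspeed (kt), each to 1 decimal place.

Leg 1: heading 46.2°; drift +2.5° → track 48.7°, groundspeed 74.1 kt
Leg 2: heading 321.5°; drift -8.2° → track 313.3°, groundspeed 82.7 kt
Leg 3: heading 100.7°; drift +8.2° → track 108.9°, groundspeed 82.7 kt

Leg 1: track=48.7°, groundspeed=74.1 kt
Leg 2: track=313.3°, groundspeed=82.7 kt
Leg 3: track=108.9°, groundspeed=82.7 kt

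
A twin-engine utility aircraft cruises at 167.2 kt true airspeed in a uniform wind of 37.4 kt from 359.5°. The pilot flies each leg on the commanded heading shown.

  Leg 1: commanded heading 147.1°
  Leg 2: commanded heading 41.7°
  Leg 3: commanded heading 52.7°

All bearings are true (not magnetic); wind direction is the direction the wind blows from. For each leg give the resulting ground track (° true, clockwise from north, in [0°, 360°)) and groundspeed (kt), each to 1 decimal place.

Leg 1: heading 147.1°; drift +5.8° → track 152.9°, groundspeed 199.8 kt
Leg 2: heading 41.7°; drift +10.2° → track 51.9°, groundspeed 141.7 kt
Leg 3: heading 52.7°; drift +11.7° → track 64.4°, groundspeed 147.9 kt

Leg 1: track=152.9°, groundspeed=199.8 kt
Leg 2: track=51.9°, groundspeed=141.7 kt
Leg 3: track=64.4°, groundspeed=147.9 kt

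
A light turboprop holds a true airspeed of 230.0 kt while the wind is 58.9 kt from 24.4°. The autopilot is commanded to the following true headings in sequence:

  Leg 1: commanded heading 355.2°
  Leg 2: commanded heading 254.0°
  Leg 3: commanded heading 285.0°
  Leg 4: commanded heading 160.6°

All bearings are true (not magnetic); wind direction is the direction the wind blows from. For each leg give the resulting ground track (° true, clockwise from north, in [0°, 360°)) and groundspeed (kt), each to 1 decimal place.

Leg 1: heading 355.2°; drift -9.1° → track 346.1°, groundspeed 180.9 kt
Leg 2: heading 254.0°; drift -9.5° → track 244.5°, groundspeed 271.9 kt
Leg 3: heading 285.0°; drift -13.6° → track 271.4°, groundspeed 246.6 kt
Leg 4: heading 160.6°; drift +8.5° → track 169.1°, groundspeed 275.5 kt

Leg 1: track=346.1°, groundspeed=180.9 kt
Leg 2: track=244.5°, groundspeed=271.9 kt
Leg 3: track=271.4°, groundspeed=246.6 kt
Leg 4: track=169.1°, groundspeed=275.5 kt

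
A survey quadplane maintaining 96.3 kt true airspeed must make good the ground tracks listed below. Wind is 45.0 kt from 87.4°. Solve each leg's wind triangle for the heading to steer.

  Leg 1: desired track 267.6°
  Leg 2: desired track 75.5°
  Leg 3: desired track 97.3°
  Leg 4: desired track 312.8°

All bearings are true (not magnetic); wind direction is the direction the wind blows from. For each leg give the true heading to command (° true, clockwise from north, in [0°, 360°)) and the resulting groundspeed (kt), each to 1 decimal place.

Leg 1: heading=267.7°, groundspeed=141.3 kt
Leg 2: heading=81.0°, groundspeed=51.8 kt
Leg 3: heading=92.7°, groundspeed=51.7 kt
Leg 4: heading=332.2°, groundspeed=122.4 kt

Leg 1: desired track 267.6°; wind correction +0.1° → command heading 267.7°, groundspeed 141.3 kt
Leg 2: desired track 75.5°; wind correction +5.5° → command heading 81.0°, groundspeed 51.8 kt
Leg 3: desired track 97.3°; wind correction -4.6° → command heading 92.7°, groundspeed 51.7 kt
Leg 4: desired track 312.8°; wind correction +19.4° → command heading 332.2°, groundspeed 122.4 kt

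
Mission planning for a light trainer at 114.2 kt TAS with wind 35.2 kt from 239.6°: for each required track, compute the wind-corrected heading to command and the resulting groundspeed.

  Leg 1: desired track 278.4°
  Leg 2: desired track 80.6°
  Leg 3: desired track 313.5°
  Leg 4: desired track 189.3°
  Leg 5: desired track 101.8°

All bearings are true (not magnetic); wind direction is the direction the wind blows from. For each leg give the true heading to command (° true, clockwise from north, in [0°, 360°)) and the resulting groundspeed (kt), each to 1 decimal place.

Leg 1: desired track 278.4°; wind correction -11.1° → command heading 267.3°, groundspeed 84.6 kt
Leg 2: desired track 80.6°; wind correction +6.3° → command heading 86.9°, groundspeed 146.4 kt
Leg 3: desired track 313.5°; wind correction -17.2° → command heading 296.3°, groundspeed 99.3 kt
Leg 4: desired track 189.3°; wind correction +13.7° → command heading 203.0°, groundspeed 88.5 kt
Leg 5: desired track 101.8°; wind correction +11.9° → command heading 113.7°, groundspeed 137.8 kt

Leg 1: heading=267.3°, groundspeed=84.6 kt
Leg 2: heading=86.9°, groundspeed=146.4 kt
Leg 3: heading=296.3°, groundspeed=99.3 kt
Leg 4: heading=203.0°, groundspeed=88.5 kt
Leg 5: heading=113.7°, groundspeed=137.8 kt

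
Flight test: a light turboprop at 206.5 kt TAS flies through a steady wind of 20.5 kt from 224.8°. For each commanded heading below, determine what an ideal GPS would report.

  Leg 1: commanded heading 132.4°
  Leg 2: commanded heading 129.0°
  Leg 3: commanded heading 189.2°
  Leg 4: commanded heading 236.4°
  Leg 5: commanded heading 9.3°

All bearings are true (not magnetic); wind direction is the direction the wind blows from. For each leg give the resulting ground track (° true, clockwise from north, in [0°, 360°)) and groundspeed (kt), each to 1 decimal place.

Leg 1: track=126.8°, groundspeed=208.4 kt
Leg 2: track=123.4°, groundspeed=209.6 kt
Leg 3: track=185.6°, groundspeed=190.2 kt
Leg 4: track=237.7°, groundspeed=186.5 kt
Leg 5: track=12.4°, groundspeed=223.5 kt

Leg 1: heading 132.4°; drift -5.6° → track 126.8°, groundspeed 208.4 kt
Leg 2: heading 129.0°; drift -5.6° → track 123.4°, groundspeed 209.6 kt
Leg 3: heading 189.2°; drift -3.6° → track 185.6°, groundspeed 190.2 kt
Leg 4: heading 236.4°; drift +1.3° → track 237.7°, groundspeed 186.5 kt
Leg 5: heading 9.3°; drift +3.1° → track 12.4°, groundspeed 223.5 kt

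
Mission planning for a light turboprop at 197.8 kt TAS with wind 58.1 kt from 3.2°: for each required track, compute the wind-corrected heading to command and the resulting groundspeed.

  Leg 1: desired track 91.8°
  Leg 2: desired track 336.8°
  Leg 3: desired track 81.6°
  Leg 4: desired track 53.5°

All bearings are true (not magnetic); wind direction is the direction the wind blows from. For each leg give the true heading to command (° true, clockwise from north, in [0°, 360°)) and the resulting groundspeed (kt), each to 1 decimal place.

Leg 1: heading=74.7°, groundspeed=187.7 kt
Leg 2: heading=344.3°, groundspeed=144.1 kt
Leg 3: heading=64.9°, groundspeed=177.8 kt
Leg 4: heading=40.4°, groundspeed=155.6 kt

Leg 1: desired track 91.8°; wind correction -17.1° → command heading 74.7°, groundspeed 187.7 kt
Leg 2: desired track 336.8°; wind correction +7.5° → command heading 344.3°, groundspeed 144.1 kt
Leg 3: desired track 81.6°; wind correction -16.7° → command heading 64.9°, groundspeed 177.8 kt
Leg 4: desired track 53.5°; wind correction -13.1° → command heading 40.4°, groundspeed 155.6 kt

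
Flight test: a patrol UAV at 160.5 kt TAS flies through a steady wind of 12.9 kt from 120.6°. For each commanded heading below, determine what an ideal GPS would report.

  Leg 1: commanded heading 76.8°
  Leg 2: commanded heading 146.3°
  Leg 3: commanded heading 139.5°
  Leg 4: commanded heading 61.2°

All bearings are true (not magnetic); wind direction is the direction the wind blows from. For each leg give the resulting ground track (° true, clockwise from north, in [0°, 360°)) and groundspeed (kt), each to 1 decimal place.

Leg 1: track=73.4°, groundspeed=151.5 kt
Leg 2: track=148.5°, groundspeed=149.0 kt
Leg 3: track=141.1°, groundspeed=148.4 kt
Leg 4: track=57.1°, groundspeed=154.3 kt

Leg 1: heading 76.8°; drift -3.4° → track 73.4°, groundspeed 151.5 kt
Leg 2: heading 146.3°; drift +2.2° → track 148.5°, groundspeed 149.0 kt
Leg 3: heading 139.5°; drift +1.6° → track 141.1°, groundspeed 148.4 kt
Leg 4: heading 61.2°; drift -4.1° → track 57.1°, groundspeed 154.3 kt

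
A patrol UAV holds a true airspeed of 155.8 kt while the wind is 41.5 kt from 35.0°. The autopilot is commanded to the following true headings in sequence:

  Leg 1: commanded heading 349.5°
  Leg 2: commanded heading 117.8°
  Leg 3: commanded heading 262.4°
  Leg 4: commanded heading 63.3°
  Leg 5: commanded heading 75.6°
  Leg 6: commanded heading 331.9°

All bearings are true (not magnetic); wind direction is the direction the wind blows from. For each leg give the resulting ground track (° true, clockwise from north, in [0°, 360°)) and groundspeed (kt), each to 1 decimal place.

Leg 1: heading 349.5°; drift -13.1° → track 336.4°, groundspeed 130.1 kt
Leg 2: heading 117.8°; drift +15.3° → track 133.1°, groundspeed 156.1 kt
Leg 3: heading 262.4°; drift -9.4° → track 253.0°, groundspeed 186.4 kt
Leg 4: heading 63.3°; drift +9.4° → track 72.7°, groundspeed 120.9 kt
Leg 5: heading 75.6°; drift +12.3° → track 87.9°, groundspeed 127.2 kt
Leg 6: heading 331.9°; drift -15.1° → track 316.8°, groundspeed 141.9 kt

Leg 1: track=336.4°, groundspeed=130.1 kt
Leg 2: track=133.1°, groundspeed=156.1 kt
Leg 3: track=253.0°, groundspeed=186.4 kt
Leg 4: track=72.7°, groundspeed=120.9 kt
Leg 5: track=87.9°, groundspeed=127.2 kt
Leg 6: track=316.8°, groundspeed=141.9 kt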